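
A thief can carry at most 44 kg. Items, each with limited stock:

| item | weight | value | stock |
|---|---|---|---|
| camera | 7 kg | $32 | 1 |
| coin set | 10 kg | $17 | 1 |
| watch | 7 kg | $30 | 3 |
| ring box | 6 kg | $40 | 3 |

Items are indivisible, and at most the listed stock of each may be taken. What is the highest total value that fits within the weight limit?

Best selections within weight 44 and stock limits:
- 1×camera + 2×watch + 3×ring box: weight 39, value 212
- 3×watch + 3×ring box: weight 39, value 210
- 1×camera + 3×watch + 2×ring box: weight 40, value 202
Best: $212.

$212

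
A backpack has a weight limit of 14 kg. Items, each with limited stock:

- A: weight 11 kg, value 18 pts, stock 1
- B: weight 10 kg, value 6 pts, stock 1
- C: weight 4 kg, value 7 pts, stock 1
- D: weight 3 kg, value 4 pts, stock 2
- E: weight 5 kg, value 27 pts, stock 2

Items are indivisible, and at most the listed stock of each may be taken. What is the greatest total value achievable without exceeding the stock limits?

Best selections within weight 14 and stock limits:
- 1×C + 2×E: weight 14, value 61
- 1×D + 2×E: weight 13, value 58
- 2×E: weight 10, value 54
Best: 61 pts.

61 pts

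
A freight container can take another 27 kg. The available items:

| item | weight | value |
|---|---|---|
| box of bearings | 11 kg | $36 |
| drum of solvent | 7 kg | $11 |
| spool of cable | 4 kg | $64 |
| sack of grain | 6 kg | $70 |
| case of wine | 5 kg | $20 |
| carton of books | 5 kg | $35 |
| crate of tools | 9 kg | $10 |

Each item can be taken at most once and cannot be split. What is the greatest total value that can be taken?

Check high-value combinations within 27 kg:
- box of bearings+spool of cable+sack of grain+carton of books: weight 11+4+6+5=26, value 36+64+70+35=205
- drum of solvent+spool of cable+sack of grain+case of wine+carton of books: weight 7+4+6+5+5=27, value 11+64+70+20+35=200
- box of bearings+spool of cable+sack of grain+case of wine: weight 11+4+6+5=26, value 36+64+70+20=190
- spool of cable+sack of grain+case of wine+carton of books: weight 4+6+5+5=20, value 64+70+20+35=189
Best: $205.

$205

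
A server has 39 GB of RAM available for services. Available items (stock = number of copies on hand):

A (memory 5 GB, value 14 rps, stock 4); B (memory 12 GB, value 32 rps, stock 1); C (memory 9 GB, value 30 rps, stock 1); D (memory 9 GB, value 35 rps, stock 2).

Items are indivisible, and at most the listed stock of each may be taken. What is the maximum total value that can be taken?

132 rps

Best selections within memory 39 and stock limits:
- 1×B + 1×C + 2×D: memory 39, value 132
- 2×A + 1×C + 2×D: memory 37, value 128
Best: 132 rps.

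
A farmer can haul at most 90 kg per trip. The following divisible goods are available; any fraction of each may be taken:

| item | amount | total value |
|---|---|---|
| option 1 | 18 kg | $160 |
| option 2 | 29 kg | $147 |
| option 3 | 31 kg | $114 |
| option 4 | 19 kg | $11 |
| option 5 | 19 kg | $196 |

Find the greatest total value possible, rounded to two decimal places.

591.26

Take in order of value per unit:
- option 5 (196/19 per unit): all 19 → value 196, running total 196.00
- option 1 (160/18 per unit): all 18 → value 160, running total 356.00
- option 2 (147/29 per unit): all 29 → value 147, running total 503.00
- option 3 (114/31 per unit): 24 of 31 → value 24×114/31 = 88.2581, running total 591.26
Total 591.26.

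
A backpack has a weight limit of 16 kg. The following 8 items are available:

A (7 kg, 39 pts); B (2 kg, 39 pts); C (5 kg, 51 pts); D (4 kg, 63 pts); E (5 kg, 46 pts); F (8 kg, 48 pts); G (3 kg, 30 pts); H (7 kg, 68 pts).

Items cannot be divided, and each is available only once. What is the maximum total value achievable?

200 pts

Check high-value combinations within 16 kg:
- B+D+G+H: weight 2+4+3+7=16, value 39+63+30+68=200
- B+C+D+E: weight 2+5+4+5=16, value 39+51+63+46=199
- B+C+D+G: weight 2+5+4+3=14, value 39+51+63+30=183
- C+D+H: weight 5+4+7=16, value 51+63+68=182
Best: 200 pts.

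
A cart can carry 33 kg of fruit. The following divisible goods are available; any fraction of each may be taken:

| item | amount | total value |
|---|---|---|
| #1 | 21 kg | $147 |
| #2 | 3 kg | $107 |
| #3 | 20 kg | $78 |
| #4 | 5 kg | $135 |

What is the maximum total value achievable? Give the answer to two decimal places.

Take in order of value per unit:
- #2 (107/3 per unit): all 3 → value 107, running total 107.00
- #4 (135/5 per unit): all 5 → value 135, running total 242.00
- #1 (147/21 per unit): all 21 → value 147, running total 389.00
- #3 (78/20 per unit): 4 of 20 → value 4×78/20 = 15.6000, running total 404.60
Total 404.60.

404.60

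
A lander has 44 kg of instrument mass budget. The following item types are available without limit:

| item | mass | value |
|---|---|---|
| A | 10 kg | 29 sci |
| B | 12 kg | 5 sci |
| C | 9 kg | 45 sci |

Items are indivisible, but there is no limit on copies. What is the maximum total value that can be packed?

180 sci

Best value-per-unit is C at 45/9, and filling with it alone uses mass 4×9=36. No mix of the others beats 4×45 = 180.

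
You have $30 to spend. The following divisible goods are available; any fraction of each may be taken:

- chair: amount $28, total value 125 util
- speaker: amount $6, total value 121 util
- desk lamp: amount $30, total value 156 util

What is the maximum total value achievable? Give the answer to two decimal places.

245.80

Take in order of value per unit:
- speaker (121/6 per unit): all 6 → value 121, running total 121.00
- desk lamp (156/30 per unit): 24 of 30 → value 24×156/30 = 124.8000, running total 245.80
Total 245.80.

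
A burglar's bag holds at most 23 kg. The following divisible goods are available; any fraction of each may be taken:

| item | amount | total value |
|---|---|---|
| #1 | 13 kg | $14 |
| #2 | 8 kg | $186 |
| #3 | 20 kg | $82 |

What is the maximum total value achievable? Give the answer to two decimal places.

247.50

Take in order of value per unit:
- #2 (186/8 per unit): all 8 → value 186, running total 186.00
- #3 (82/20 per unit): 15 of 20 → value 15×82/20 = 61.5000, running total 247.50
Total 247.50.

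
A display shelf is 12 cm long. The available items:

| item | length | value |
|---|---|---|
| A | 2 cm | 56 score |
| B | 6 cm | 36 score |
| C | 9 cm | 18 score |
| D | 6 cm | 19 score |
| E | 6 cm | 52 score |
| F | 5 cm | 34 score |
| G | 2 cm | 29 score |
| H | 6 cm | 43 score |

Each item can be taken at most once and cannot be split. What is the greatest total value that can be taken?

Check high-value combinations within 12 cm:
- A+E+G: length 2+6+2=10, value 56+52+29=137
- A+G+H: length 2+2+6=10, value 56+29+43=128
- A+B+G: length 2+6+2=10, value 56+36+29=121
- A+F+G: length 2+5+2=9, value 56+34+29=119
Best: 137 score.

137 score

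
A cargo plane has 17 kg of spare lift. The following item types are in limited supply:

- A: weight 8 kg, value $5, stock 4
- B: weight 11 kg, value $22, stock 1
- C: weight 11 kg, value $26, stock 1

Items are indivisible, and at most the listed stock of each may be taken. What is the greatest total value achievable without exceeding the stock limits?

$26

Best selections within weight 17 and stock limits:
- 1×C: weight 11, value 26
- 1×B: weight 11, value 22
- 2×A: weight 16, value 10
- 1×A: weight 8, value 5
Best: $26.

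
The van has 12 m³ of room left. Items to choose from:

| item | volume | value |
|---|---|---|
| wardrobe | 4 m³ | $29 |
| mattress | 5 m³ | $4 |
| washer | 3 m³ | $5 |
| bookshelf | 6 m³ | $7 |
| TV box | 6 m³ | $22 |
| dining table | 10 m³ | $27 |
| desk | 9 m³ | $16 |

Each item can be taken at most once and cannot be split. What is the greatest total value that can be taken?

Check high-value combinations within 12 m³:
- wardrobe+TV box: volume 4+6=10, value 29+22=51
- wardrobe+mattress+washer: volume 4+5+3=12, value 29+4+5=38
- wardrobe+bookshelf: volume 4+6=10, value 29+7=36
Best: $51.

$51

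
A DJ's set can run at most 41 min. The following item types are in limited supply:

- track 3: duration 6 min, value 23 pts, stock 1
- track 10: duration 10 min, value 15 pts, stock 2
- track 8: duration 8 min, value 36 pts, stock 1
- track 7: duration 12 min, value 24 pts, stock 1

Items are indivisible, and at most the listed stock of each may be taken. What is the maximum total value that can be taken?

Best selections within duration 41 and stock limits:
- 1×track 3 + 1×track 10 + 1×track 8 + 1×track 7: duration 36, value 98
- 2×track 10 + 1×track 8 + 1×track 7: duration 40, value 90
Best: 98 pts.

98 pts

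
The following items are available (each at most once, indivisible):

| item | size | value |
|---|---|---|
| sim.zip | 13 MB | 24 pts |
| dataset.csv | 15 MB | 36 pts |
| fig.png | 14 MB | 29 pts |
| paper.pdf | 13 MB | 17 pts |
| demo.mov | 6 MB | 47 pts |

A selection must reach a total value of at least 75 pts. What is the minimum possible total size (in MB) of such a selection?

Subsets with value ≥ 75, sorted by total size:
- fig.png+demo.mov: size 20, value 76
- dataset.csv+demo.mov: size 21, value 83
Minimum size: 20 MB.

20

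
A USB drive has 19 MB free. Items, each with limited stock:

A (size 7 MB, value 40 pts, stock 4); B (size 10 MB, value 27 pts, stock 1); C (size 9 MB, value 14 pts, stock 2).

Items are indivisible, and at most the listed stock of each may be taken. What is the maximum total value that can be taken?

Top feasible selections:
- 2×A: size 14, value 80
- 1×A + 1×B: size 17, value 67
- 1×A + 1×C: size 16, value 54
Best: 80 pts.

80 pts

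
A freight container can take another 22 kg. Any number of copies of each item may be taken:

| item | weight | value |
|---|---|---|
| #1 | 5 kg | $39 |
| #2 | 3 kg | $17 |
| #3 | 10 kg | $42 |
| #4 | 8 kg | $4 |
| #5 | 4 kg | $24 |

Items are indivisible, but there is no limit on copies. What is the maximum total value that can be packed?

$158

Best value-per-unit is #1 at 39/5; filling with it alone gives 4×39 = 156.
Optimal mix: 3×#1 + 1×#2 + 1×#5 → weight 22, value 158.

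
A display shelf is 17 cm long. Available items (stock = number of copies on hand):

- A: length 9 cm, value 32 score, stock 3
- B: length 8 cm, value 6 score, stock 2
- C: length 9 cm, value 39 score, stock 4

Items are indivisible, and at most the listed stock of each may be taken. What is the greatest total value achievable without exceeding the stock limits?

Best selections within length 17 and stock limits:
- 1×B + 1×C: length 17, value 45
- 1×C: length 9, value 39
- 1×A + 1×B: length 17, value 38
- 1×A: length 9, value 32
Best: 45 score.

45 score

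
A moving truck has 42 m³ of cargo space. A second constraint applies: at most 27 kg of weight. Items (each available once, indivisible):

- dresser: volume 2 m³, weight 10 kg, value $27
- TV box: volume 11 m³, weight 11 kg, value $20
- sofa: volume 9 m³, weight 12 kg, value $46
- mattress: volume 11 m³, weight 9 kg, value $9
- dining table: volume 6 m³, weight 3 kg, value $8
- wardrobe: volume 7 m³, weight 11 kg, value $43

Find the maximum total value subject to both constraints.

Feasible sets respecting both limits:
- sofa+dining table+wardrobe: volume 22, weight 26, value 97
- sofa+wardrobe: volume 16, weight 23, value 89
- dresser+sofa+dining table: volume 17, weight 25, value 81
Best: $97.

$97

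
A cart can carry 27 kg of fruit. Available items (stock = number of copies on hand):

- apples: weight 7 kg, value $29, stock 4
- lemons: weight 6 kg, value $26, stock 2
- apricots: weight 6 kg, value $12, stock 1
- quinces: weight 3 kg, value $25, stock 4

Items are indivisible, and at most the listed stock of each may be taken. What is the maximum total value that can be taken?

$158

Best selections within weight 27 and stock limits:
- 2×apples + 4×quinces: weight 26, value 158
- 1×apples + 1×lemons + 4×quinces: weight 25, value 155
- 2×lemons + 4×quinces: weight 24, value 152
Best: $158.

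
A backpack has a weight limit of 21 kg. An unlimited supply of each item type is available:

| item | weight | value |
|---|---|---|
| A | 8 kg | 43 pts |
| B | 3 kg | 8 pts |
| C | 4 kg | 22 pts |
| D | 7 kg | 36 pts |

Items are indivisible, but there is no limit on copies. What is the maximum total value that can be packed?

Best value-per-unit is C at 22/4, and filling with it alone uses weight 5×4=20. No mix of the others beats 5×22 = 110.

110 pts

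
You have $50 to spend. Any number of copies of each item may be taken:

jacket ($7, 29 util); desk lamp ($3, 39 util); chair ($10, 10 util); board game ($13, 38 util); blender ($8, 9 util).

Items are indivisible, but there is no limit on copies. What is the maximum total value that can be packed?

Best value-per-unit is desk lamp at 39/3, and filling with it alone uses cost 16×3=48. No mix of the others beats 16×39 = 624.

624 util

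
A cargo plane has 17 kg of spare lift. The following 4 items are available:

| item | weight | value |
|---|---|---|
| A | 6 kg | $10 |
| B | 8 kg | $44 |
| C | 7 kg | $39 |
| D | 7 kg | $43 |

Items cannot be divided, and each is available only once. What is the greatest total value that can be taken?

$87

Check high-value combinations within 17 kg:
- B+D: weight 8+7=15, value 44+43=87
- B+C: weight 8+7=15, value 44+39=83
- C+D: weight 7+7=14, value 39+43=82
- A+B: weight 6+8=14, value 10+44=54
Best: $87.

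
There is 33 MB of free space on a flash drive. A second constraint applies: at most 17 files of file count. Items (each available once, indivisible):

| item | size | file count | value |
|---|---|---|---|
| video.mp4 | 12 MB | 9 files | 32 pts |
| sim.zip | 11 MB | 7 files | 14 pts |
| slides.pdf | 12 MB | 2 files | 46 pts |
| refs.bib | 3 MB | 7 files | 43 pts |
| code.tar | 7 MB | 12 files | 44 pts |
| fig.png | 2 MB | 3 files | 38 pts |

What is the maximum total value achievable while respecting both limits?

Feasible sets respecting both limits:
- slides.pdf+code.tar+fig.png: size 21, file count 17, value 128
- slides.pdf+refs.bib+fig.png: size 17, file count 12, value 127
- video.mp4+slides.pdf+fig.png: size 26, file count 14, value 116
- sim.zip+slides.pdf+refs.bib: size 26, file count 16, value 103
Best: 128 pts.

128 pts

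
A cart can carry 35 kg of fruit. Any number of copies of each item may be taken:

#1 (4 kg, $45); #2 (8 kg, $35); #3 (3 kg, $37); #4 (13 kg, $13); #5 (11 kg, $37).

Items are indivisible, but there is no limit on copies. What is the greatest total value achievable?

Best value-per-unit is #3 at 37/3; filling with it alone gives 11×37 = 407.
Optimal mix: 2×#1 + 9×#3 → weight 35, value 423.

$423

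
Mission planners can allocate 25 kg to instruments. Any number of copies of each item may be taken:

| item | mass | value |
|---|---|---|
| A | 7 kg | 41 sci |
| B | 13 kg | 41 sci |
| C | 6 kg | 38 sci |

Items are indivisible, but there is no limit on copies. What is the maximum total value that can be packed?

155 sci

Best value-per-unit is C at 38/6; filling with it alone gives 4×38 = 152.
Optimal mix: 1×A + 3×C → mass 25, value 155.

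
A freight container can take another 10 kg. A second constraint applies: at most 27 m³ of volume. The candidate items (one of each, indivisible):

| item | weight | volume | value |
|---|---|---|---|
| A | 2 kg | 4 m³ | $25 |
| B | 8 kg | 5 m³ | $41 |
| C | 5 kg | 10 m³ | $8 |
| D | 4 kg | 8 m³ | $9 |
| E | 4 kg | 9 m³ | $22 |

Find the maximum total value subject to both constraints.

$66

Feasible sets respecting both limits:
- A+B: weight 10, volume 9, value 66
- A+D+E: weight 10, volume 21, value 56
- A+E: weight 6, volume 13, value 47
Best: $66.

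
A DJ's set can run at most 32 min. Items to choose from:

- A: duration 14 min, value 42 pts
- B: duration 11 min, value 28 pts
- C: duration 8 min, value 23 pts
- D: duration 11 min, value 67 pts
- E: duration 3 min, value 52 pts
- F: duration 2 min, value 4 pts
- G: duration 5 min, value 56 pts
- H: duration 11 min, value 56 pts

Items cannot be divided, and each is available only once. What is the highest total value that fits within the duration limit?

235 pts

Check high-value combinations within 32 min:
- D+E+F+G+H: duration 11+3+2+5+11=32, value 67+52+4+56+56=235
- D+E+G+H: duration 11+3+5+11=30, value 67+52+56+56=231
- B+D+E+F+G: duration 11+11+3+2+5=32, value 28+67+52+4+56=207
- B+D+E+G: duration 11+11+3+5=30, value 28+67+52+56=203
- C+D+E+F+G: duration 8+11+3+2+5=29, value 23+67+52+4+56=202
Best: 235 pts.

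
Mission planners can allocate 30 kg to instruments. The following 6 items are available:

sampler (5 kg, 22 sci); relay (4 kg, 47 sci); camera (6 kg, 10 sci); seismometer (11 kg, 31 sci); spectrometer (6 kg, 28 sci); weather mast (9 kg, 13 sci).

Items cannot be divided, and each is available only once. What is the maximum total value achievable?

128 sci

This is a 0/1 knapsack; check combinations near the capacity.
- sampler+relay+seismometer+spectrometer: mass 5+4+11+6=26, value 22+47+31+28=128
- sampler+relay+camera+spectrometer+weather mast: mass 5+4+6+6+9=30, value 22+47+10+28+13=120
- relay+seismometer+spectrometer+weather mast: mass 4+11+6+9=30, value 47+31+28+13=119
Best: 128 sci.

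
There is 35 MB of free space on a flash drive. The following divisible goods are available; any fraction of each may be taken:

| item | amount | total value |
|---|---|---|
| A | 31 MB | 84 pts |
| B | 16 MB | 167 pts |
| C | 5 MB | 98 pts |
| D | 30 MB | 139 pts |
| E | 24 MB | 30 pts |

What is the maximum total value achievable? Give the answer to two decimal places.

329.87

Take in order of value per unit:
- C (98/5 per unit): all 5 → value 98, running total 98.00
- B (167/16 per unit): all 16 → value 167, running total 265.00
- D (139/30 per unit): 14 of 30 → value 14×139/30 = 64.8667, running total 329.87
Total 329.87.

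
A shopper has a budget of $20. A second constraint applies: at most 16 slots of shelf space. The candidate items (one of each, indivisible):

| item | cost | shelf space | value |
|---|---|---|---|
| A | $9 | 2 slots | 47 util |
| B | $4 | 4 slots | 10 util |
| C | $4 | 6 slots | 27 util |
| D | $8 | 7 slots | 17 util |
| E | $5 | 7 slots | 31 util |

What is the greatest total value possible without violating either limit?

Feasible sets respecting both limits:
- A+C+E: cost 18, shelf space 15, value 105
- A+B+E: cost 18, shelf space 13, value 88
- A+B+C: cost 17, shelf space 12, value 84
- A+E: cost 14, shelf space 9, value 78
Best: 105 util.

105 util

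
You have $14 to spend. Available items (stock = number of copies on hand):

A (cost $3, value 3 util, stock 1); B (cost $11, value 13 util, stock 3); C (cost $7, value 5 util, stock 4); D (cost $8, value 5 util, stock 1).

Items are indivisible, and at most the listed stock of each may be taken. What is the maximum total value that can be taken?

Top feasible selections:
- 1×A + 1×B: cost 14, value 16
- 1×B: cost 11, value 13
Best: 16 util.

16 util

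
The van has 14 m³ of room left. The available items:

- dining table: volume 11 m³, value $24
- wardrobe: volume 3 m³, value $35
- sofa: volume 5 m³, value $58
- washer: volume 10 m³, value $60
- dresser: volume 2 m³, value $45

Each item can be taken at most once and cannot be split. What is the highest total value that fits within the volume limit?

This is a 0/1 knapsack; check combinations near the capacity.
- wardrobe+sofa+dresser: volume 3+5+2=10, value 35+58+45=138
- washer+dresser: volume 10+2=12, value 60+45=105
- sofa+dresser: volume 5+2=7, value 58+45=103
- wardrobe+washer: volume 3+10=13, value 35+60=95
Best: $138.

$138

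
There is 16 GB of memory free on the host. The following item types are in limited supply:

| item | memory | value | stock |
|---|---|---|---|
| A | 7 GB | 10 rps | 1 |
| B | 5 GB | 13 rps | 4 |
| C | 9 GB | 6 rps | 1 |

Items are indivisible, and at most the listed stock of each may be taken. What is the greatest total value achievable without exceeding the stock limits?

Best selections within memory 16 and stock limits:
- 3×B: memory 15, value 39
- 2×B: memory 10, value 26
- 1×A + 1×B: memory 12, value 23
- 1×B + 1×C: memory 14, value 19
Best: 39 rps.

39 rps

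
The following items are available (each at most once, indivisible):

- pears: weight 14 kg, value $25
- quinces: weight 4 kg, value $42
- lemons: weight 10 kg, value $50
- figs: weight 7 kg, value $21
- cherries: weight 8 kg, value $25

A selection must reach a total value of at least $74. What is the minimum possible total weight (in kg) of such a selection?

14

Subsets with value ≥ 74, sorted by total weight:
- quinces+lemons: weight 14, value 92
- lemons+cherries: weight 18, value 75
- quinces+figs+cherries: weight 19, value 88
- quinces+lemons+figs: weight 21, value 113
Minimum weight: 14 kg.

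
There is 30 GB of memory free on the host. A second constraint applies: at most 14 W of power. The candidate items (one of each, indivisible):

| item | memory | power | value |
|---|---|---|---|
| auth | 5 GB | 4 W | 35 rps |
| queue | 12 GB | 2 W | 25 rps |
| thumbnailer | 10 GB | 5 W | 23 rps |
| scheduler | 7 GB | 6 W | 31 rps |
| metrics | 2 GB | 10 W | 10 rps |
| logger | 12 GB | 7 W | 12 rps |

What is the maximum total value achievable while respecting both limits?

Feasible sets respecting both limits:
- auth+queue+scheduler: memory 24, power 12, value 91
- auth+queue+thumbnailer: memory 27, power 11, value 83
- queue+thumbnailer+scheduler: memory 29, power 13, value 79
- auth+queue+logger: memory 29, power 13, value 72
Best: 91 rps.

91 rps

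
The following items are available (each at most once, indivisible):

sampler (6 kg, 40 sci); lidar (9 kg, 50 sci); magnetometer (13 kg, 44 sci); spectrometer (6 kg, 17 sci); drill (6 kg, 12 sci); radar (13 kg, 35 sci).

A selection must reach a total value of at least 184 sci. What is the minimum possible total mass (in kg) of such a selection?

47

Subsets with value ≥ 184, sorted by total mass:
- sampler+lidar+magnetometer+spectrometer+radar: mass 47, value 186
- sampler+lidar+magnetometer+spectrometer+drill+radar: mass 53, value 198
Minimum mass: 47 kg.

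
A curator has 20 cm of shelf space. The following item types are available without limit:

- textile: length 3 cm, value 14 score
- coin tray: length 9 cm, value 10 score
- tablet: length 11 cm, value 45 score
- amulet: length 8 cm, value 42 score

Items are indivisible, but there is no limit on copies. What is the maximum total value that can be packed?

98 score

Best value-per-unit is amulet at 42/8; filling with it alone gives 2×42 = 84.
Optimal mix: 4×textile + 1×amulet → length 20, value 98.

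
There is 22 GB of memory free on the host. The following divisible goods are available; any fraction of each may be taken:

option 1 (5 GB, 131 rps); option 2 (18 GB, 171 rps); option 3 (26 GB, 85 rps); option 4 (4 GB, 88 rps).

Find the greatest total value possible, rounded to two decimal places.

342.50

Take in order of value per unit:
- option 1 (131/5 per unit): all 5 → value 131, running total 131.00
- option 4 (88/4 per unit): all 4 → value 88, running total 219.00
- option 2 (171/18 per unit): 13 of 18 → value 13×171/18 = 123.5000, running total 342.50
Total 342.50.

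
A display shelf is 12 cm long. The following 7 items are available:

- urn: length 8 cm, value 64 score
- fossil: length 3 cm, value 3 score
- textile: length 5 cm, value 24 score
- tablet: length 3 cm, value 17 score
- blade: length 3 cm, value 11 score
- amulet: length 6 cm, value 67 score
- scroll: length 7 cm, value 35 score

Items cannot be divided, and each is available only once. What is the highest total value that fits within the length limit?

95 score

Check high-value combinations within 12 cm:
- tablet+blade+amulet: length 3+3+6=12, value 17+11+67=95
- textile+amulet: length 5+6=11, value 24+67=91
- fossil+tablet+amulet: length 3+3+6=12, value 3+17+67=87
- tablet+amulet: length 3+6=9, value 17+67=84
- urn+tablet: length 8+3=11, value 64+17=81
Best: 95 score.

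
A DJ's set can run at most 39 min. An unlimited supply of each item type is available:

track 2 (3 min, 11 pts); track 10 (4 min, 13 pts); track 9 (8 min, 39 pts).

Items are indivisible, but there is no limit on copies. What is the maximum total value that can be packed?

180 pts

Best value-per-unit is track 9 at 39/8; filling with it alone gives 4×39 = 156.
Optimal mix: 1×track 2 + 1×track 10 + 4×track 9 → duration 39, value 180.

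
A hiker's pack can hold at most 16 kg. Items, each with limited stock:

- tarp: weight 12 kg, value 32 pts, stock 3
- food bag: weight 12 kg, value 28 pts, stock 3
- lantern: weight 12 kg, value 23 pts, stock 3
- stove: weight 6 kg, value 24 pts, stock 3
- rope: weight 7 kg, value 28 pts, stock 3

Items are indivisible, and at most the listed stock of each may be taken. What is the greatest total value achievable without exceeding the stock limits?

56 pts

Best selections within weight 16 and stock limits:
- 2×rope: weight 14, value 56
- 1×stove + 1×rope: weight 13, value 52
Best: 56 pts.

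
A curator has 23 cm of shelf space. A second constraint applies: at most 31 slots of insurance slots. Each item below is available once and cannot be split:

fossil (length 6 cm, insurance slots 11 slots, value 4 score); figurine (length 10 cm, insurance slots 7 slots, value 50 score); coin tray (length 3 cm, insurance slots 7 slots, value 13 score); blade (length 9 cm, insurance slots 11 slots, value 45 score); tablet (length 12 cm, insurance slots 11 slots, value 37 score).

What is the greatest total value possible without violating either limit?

Feasible sets respecting both limits:
- figurine+coin tray+blade: length 22, insurance slots 25, value 108
- figurine+blade: length 19, insurance slots 18, value 95
- figurine+tablet: length 22, insurance slots 18, value 87
- blade+tablet: length 21, insurance slots 22, value 82
Best: 108 score.

108 score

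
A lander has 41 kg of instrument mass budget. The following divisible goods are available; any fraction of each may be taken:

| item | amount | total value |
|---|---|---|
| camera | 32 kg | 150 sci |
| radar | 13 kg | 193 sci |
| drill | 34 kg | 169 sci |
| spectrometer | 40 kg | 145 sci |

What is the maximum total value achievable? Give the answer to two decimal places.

Take in order of value per unit:
- radar (193/13 per unit): all 13 → value 193, running total 193.00
- drill (169/34 per unit): 28 of 34 → value 28×169/34 = 139.1765, running total 332.18
Total 332.18.

332.18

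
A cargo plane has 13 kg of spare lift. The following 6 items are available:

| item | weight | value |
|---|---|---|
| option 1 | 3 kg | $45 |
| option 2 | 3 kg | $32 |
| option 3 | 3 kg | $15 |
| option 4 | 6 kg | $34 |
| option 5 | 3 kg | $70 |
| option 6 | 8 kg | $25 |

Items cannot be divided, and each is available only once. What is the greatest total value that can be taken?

Check high-value combinations within 13 kg:
- option 1+option 2+option 3+option 5: weight 3+3+3+3=12, value 45+32+15+70=162
- option 1+option 4+option 5: weight 3+6+3=12, value 45+34+70=149
- option 1+option 2+option 5: weight 3+3+3=9, value 45+32+70=147
- option 2+option 4+option 5: weight 3+6+3=12, value 32+34+70=136
- option 1+option 3+option 5: weight 3+3+3=9, value 45+15+70=130
Best: $162.

$162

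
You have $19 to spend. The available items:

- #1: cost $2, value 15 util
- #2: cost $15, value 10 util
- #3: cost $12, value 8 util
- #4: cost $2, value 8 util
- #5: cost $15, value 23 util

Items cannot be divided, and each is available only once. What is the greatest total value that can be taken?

46 util

Check high-value combinations within $19:
- #1+#4+#5: cost 2+2+15=19, value 15+8+23=46
- #1+#5: cost 2+15=17, value 15+23=38
- #1+#2+#4: cost 2+15+2=19, value 15+10+8=33
- #1+#3+#4: cost 2+12+2=16, value 15+8+8=31
Best: 46 util.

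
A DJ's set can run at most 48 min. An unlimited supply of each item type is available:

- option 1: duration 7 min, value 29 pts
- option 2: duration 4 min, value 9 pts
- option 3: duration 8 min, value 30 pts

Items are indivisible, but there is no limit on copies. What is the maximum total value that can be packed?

Best value-per-unit is option 1 at 29/7; filling with it alone gives 6×29 = 174.
Optimal mix: 4×option 1 + 1×option 2 + 2×option 3 → duration 48, value 185.

185 pts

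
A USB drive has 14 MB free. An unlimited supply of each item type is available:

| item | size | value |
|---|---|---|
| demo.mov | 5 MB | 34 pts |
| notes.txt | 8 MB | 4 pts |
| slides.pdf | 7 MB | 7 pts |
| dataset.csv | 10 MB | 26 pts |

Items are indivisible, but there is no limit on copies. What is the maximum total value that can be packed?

68 pts

Best value-per-unit is demo.mov at 34/5, and filling with it alone uses size 2×5=10. No mix of the others beats 2×34 = 68.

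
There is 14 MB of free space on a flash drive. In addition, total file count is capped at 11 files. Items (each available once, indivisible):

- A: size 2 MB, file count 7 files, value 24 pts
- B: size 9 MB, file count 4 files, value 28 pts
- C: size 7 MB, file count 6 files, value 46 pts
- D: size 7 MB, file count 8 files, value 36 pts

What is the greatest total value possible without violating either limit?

52 pts

Feasible sets respecting both limits:
- A+B: size 11, file count 11, value 52
- C: size 7, file count 6, value 46
- D: size 7, file count 8, value 36
Best: 52 pts.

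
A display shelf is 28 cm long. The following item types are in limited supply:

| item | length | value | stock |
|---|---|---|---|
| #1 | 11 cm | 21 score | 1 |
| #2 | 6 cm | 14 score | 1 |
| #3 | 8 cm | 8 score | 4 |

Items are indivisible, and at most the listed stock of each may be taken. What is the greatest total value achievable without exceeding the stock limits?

43 score

Top feasible selections:
- 1×#1 + 1×#2 + 1×#3: length 25, value 43
- 1×#1 + 2×#3: length 27, value 37
Best: 43 score.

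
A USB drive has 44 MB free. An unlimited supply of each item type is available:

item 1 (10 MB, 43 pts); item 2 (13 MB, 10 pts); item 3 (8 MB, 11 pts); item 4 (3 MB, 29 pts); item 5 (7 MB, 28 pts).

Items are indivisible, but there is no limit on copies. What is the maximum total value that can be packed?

406 pts

Best value-per-unit is item 4 at 29/3, and filling with it alone uses size 14×3=42. No mix of the others beats 14×29 = 406.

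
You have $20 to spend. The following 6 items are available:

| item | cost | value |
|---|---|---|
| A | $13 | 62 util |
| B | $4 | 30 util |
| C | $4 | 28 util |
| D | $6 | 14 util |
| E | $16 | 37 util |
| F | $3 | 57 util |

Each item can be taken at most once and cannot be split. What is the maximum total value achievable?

149 util

Check high-value combinations within $20:
- A+B+F: cost 13+4+3=20, value 62+30+57=149
- A+C+F: cost 13+4+3=20, value 62+28+57=147
- B+C+D+F: cost 4+4+6+3=17, value 30+28+14+57=129
Best: 149 util.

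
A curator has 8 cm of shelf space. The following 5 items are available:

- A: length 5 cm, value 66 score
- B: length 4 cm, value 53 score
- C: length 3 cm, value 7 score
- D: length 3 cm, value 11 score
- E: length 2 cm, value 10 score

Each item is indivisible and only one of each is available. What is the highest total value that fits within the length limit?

77 score

Check high-value combinations within 8 cm:
- A+D: length 5+3=8, value 66+11=77
- A+E: length 5+2=7, value 66+10=76
- A+C: length 5+3=8, value 66+7=73
Best: 77 score.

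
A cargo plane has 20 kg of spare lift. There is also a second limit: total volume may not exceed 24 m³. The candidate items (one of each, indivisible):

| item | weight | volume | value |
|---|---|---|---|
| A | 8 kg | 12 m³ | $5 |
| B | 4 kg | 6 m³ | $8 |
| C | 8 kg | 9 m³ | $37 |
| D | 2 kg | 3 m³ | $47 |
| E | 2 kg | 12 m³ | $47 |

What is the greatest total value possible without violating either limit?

Feasible sets respecting both limits:
- C+D+E: weight 12, volume 24, value 131
- B+D+E: weight 8, volume 21, value 102
- D+E: weight 4, volume 15, value 94
Best: $131.

$131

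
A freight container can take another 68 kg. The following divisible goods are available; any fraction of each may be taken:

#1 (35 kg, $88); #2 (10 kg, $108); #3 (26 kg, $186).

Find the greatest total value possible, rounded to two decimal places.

Take in order of value per unit:
- #2 (108/10 per unit): all 10 → value 108, running total 108.00
- #3 (186/26 per unit): all 26 → value 186, running total 294.00
- #1 (88/35 per unit): 32 of 35 → value 32×88/35 = 80.4571, running total 374.46
Total 374.46.

374.46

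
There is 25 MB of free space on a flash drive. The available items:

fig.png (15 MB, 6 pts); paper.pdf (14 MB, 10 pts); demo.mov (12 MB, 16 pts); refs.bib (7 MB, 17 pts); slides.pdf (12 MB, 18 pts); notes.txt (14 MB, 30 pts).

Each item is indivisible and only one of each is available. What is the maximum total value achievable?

47 pts

Check high-value combinations within 25 MB:
- refs.bib+notes.txt: size 7+14=21, value 17+30=47
- refs.bib+slides.pdf: size 7+12=19, value 17+18=35
- demo.mov+slides.pdf: size 12+12=24, value 16+18=34
- demo.mov+refs.bib: size 12+7=19, value 16+17=33
- notes.txt: size 14, value 30
Best: 47 pts.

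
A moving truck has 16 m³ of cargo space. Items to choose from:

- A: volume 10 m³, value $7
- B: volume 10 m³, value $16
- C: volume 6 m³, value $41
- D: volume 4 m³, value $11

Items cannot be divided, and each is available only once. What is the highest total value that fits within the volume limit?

$57

Check high-value combinations within 16 m³:
- B+C: volume 10+6=16, value 16+41=57
- C+D: volume 6+4=10, value 41+11=52
- A+C: volume 10+6=16, value 7+41=48
Best: $57.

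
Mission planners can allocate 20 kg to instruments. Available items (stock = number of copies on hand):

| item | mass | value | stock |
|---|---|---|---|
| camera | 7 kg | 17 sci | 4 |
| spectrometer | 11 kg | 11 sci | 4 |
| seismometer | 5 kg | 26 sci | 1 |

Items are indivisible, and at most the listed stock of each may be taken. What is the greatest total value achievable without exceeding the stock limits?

Best selections within mass 20 and stock limits:
- 2×camera + 1×seismometer: mass 19, value 60
- 1×camera + 1×seismometer: mass 12, value 43
- 1×spectrometer + 1×seismometer: mass 16, value 37
- 2×camera: mass 14, value 34
Best: 60 sci.

60 sci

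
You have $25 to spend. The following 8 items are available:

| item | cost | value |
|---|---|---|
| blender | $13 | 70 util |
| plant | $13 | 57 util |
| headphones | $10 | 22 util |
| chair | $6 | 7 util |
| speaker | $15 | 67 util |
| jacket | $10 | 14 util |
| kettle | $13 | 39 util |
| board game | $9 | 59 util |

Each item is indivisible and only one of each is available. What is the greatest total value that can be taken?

129 util

This is a 0/1 knapsack; check combinations near the capacity.
- blender+board game: cost 13+9=22, value 70+59=129
- speaker+board game: cost 15+9=24, value 67+59=126
- plant+board game: cost 13+9=22, value 57+59=116
Best: 129 util.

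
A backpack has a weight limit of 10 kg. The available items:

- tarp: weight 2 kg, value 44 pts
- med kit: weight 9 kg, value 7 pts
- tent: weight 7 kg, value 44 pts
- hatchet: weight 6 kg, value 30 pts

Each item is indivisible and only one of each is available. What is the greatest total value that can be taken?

88 pts

Check high-value combinations within 10 kg:
- tarp+tent: weight 2+7=9, value 44+44=88
- tarp+hatchet: weight 2+6=8, value 44+30=74
- tarp: weight 2, value 44
Best: 88 pts.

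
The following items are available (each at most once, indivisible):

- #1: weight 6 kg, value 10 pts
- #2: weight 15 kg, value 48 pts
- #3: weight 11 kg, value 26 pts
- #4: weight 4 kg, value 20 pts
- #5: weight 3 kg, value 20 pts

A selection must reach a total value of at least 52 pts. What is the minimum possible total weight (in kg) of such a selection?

18

Subsets with value ≥ 52, sorted by total weight:
- #2+#5: weight 18, value 68
- #3+#4+#5: weight 18, value 66
- #2+#4: weight 19, value 68
- #1+#3+#5: weight 20, value 56
Minimum weight: 18 kg.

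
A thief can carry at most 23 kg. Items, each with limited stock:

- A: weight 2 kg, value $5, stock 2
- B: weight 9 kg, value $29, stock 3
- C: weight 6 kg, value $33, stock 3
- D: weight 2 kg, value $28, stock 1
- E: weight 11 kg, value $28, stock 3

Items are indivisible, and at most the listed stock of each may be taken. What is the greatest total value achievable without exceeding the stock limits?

$132

Top feasible selections:
- 1×A + 3×C + 1×D: weight 22, value 132
- 3×C + 1×D: weight 20, value 127
Best: $132.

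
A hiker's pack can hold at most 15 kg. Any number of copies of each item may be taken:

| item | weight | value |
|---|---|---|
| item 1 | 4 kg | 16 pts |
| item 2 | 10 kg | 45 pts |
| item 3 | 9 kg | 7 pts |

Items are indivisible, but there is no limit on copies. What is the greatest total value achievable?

Best value-per-unit is item 2 at 45/10; filling with it alone gives 1×45 = 45.
Optimal mix: 1×item 1 + 1×item 2 → weight 14, value 61.

61 pts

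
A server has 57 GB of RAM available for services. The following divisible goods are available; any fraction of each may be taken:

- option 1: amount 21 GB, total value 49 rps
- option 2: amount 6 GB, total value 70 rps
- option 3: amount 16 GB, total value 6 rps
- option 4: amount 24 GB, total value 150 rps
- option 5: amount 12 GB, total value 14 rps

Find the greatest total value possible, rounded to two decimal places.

276.00

Take in order of value per unit:
- option 2 (70/6 per unit): all 6 → value 70, running total 70.00
- option 4 (150/24 per unit): all 24 → value 150, running total 220.00
- option 1 (49/21 per unit): all 21 → value 49, running total 269.00
- option 5 (14/12 per unit): 6 of 12 → value 6×14/12 = 7.0000, running total 276.00
Total 276.00.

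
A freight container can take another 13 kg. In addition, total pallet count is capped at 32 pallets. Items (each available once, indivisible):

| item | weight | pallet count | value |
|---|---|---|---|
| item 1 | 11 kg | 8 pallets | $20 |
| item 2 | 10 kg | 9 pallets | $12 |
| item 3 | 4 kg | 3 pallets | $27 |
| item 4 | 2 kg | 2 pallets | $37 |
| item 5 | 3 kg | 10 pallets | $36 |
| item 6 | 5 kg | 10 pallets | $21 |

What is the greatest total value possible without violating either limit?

Feasible sets respecting both limits:
- item 3+item 4+item 5: weight 9, pallet count 15, value 100
- item 4+item 5+item 6: weight 10, pallet count 22, value 94
- item 3+item 4+item 6: weight 11, pallet count 15, value 85
Best: $100.

$100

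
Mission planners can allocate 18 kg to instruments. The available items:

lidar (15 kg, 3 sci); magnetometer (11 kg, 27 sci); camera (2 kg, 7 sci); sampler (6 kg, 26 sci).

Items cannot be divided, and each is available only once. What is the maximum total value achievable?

53 sci

Check high-value combinations within 18 kg:
- magnetometer+sampler: mass 11+6=17, value 27+26=53
- magnetometer+camera: mass 11+2=13, value 27+7=34
- camera+sampler: mass 2+6=8, value 7+26=33
- magnetometer: mass 11, value 27
- sampler: mass 6, value 26
Best: 53 sci.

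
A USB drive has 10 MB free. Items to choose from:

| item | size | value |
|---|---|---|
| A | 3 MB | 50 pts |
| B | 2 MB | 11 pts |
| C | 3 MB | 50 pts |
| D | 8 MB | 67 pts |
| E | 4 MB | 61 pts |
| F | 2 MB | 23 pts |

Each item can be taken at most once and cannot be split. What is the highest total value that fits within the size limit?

This is a 0/1 knapsack; check combinations near the capacity.
- A+C+E: size 3+3+4=10, value 50+50+61=161
- A+E+F: size 3+4+2=9, value 50+61+23=134
- C+E+F: size 3+4+2=9, value 50+61+23=134
- A+B+C+F: size 3+2+3+2=10, value 50+11+50+23=134
- A+C+F: size 3+3+2=8, value 50+50+23=123
Best: 161 pts.

161 pts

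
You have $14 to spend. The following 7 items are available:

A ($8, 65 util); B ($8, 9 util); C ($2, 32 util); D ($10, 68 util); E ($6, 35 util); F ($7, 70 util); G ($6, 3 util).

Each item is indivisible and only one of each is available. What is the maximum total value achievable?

105 util

Check high-value combinations within $14:
- E+F: cost 6+7=13, value 35+70=105
- C+F: cost 2+7=9, value 32+70=102
- C+D: cost 2+10=12, value 32+68=100
Best: 105 util.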